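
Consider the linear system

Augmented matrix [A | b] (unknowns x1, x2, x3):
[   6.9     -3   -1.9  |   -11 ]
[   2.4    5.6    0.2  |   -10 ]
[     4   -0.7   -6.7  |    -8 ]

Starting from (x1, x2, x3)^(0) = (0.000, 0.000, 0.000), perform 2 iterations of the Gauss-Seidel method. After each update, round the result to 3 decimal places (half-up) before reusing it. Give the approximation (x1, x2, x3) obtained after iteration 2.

Iteration 1:
  x1 = (-11 - (-3)·0.000 - (-1.9)·0.000) / (6.9) = -1.594
  x2 = (-10 - (2.4)·-1.594 - (0.2)·0.000) / (5.6) = -1.103
  x3 = (-8 - (4)·-1.594 - (-0.7)·-1.103) / (-6.7) = 0.358
Iteration 2:
  x1 = (-11 - (-3)·-1.103 - (-1.9)·0.358) / (6.9) = -1.975
  x2 = (-10 - (2.4)·-1.975 - (0.2)·0.358) / (5.6) = -0.952
  x3 = (-8 - (4)·-1.975 - (-0.7)·-0.952) / (-6.7) = 0.114

(-1.975, -0.952, 0.114)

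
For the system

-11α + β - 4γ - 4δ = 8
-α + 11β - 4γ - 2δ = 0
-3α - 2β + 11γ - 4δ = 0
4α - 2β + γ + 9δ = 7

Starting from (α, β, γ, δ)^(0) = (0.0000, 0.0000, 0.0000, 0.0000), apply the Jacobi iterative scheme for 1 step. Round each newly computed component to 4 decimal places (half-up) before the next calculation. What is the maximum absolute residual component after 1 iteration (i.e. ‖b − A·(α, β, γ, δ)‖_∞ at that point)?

3.1109

Iteration 1:
  α = (8 - (1)·0.0000 - (-4)·0.0000 - (-4)·0.0000) / (-11) = -0.7273
  β = (0 - (-1)·0.0000 - (-4)·0.0000 - (-2)·0.0000) / (11) = 0.0000
  γ = (0 - (-3)·0.0000 - (-2)·0.0000 - (-4)·0.0000) / (11) = 0.0000
  δ = (7 - (4)·0.0000 - (-2)·0.0000 - (1)·0.0000) / (9) = 0.7778
Residual b − A·x = (3.1109, 0.8283, 0.9293, 2.9090); ∞-norm = 3.1109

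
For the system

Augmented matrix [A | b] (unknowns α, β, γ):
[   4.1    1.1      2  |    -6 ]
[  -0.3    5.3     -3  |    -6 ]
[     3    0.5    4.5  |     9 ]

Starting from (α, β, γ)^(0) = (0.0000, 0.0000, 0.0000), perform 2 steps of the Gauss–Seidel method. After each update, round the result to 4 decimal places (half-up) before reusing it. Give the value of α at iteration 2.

-2.6548

Iteration 1:
  α = (-6 - (1.1)·0.0000 - (2)·0.0000) / (4.1) = -1.4634
  β = (-6 - (-0.3)·-1.4634 - (-3)·0.0000) / (5.3) = -1.2149
  γ = (9 - (3)·-1.4634 - (0.5)·-1.2149) / (4.5) = 3.1106
Iteration 2:
  α = (-6 - (1.1)·-1.2149 - (2)·3.1106) / (4.1) = -2.6548
  β = (-6 - (-0.3)·-2.6548 - (-3)·3.1106) / (5.3) = 0.4784
  γ = (9 - (3)·-2.6548 - (0.5)·0.4784) / (4.5) = 3.7167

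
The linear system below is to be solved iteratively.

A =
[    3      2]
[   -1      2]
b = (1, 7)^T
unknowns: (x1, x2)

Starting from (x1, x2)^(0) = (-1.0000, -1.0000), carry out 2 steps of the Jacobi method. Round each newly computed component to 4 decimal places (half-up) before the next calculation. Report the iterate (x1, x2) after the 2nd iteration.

Iteration 1:
  x1 = (1 - (2)·-1.0000) / (3) = 1.0000
  x2 = (7 - (-1)·-1.0000) / (2) = 3.0000
Iteration 2:
  x1 = (1 - (2)·3.0000) / (3) = -1.6667
  x2 = (7 - (-1)·1.0000) / (2) = 4.0000

(-1.6667, 4.0000)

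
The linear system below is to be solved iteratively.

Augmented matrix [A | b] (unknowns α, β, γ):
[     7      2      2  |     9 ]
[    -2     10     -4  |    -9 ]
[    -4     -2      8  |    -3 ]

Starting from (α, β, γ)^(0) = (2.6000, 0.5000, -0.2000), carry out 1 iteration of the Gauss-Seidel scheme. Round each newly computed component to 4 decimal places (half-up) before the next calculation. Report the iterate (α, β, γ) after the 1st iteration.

Iteration 1:
  α = (9 - (2)·0.5000 - (2)·-0.2000) / (7) = 1.2000
  β = (-9 - (-2)·1.2000 - (-4)·-0.2000) / (10) = -0.7400
  γ = (-3 - (-4)·1.2000 - (-2)·-0.7400) / (8) = 0.0400

(1.2000, -0.7400, 0.0400)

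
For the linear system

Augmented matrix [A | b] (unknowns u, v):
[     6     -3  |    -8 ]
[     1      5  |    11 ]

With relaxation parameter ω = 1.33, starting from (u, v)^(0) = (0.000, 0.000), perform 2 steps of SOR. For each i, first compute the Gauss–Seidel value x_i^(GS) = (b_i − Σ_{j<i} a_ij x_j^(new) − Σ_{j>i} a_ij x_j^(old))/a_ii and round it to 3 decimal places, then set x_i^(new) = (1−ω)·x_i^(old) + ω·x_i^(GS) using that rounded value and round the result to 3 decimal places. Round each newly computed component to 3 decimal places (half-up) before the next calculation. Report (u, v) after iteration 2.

Iteration 1:
  u: GS value = (-8 - (-3)·0.000) / (6) = -1.333;  u ← (1−ω)·0.000 + ω·-1.333 = -1.773
  v: GS value = (11 - (1)·-1.773) / (5) = 2.555;  v ← (1−ω)·0.000 + ω·2.555 = 3.398
Iteration 2:
  u: GS value = (-8 - (-3)·3.398) / (6) = 0.366;  u ← (1−ω)·-1.773 + ω·0.366 = 1.072
  v: GS value = (11 - (1)·1.072) / (5) = 1.986;  v ← (1−ω)·3.398 + ω·1.986 = 1.520

(1.072, 1.520)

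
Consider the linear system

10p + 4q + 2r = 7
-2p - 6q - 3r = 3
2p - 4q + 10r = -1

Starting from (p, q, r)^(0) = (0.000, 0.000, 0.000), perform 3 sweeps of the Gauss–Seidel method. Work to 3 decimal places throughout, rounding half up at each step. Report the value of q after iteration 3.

Iteration 1:
  p = (7 - (4)·0.000 - (2)·0.000) / (10) = 0.700
  q = (3 - (-2)·0.700 - (-3)·0.000) / (-6) = -0.733
  r = (-1 - (2)·0.700 - (-4)·-0.733) / (10) = -0.533
Iteration 2:
  p = (7 - (4)·-0.733 - (2)·-0.533) / (10) = 1.100
  q = (3 - (-2)·1.100 - (-3)·-0.533) / (-6) = -0.600
  r = (-1 - (2)·1.100 - (-4)·-0.600) / (10) = -0.560
Iteration 3:
  p = (7 - (4)·-0.600 - (2)·-0.560) / (10) = 1.052
  q = (3 - (-2)·1.052 - (-3)·-0.560) / (-6) = -0.571
  r = (-1 - (2)·1.052 - (-4)·-0.571) / (10) = -0.539

-0.571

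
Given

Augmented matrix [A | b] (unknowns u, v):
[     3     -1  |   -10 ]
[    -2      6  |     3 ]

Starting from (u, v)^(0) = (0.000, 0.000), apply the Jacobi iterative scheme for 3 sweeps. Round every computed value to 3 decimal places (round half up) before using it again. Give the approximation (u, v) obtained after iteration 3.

Iteration 1:
  u = (-10 - (-1)·0.000) / (3) = -3.333
  v = (3 - (-2)·0.000) / (6) = 0.500
Iteration 2:
  u = (-10 - (-1)·0.500) / (3) = -3.167
  v = (3 - (-2)·-3.333) / (6) = -0.611
Iteration 3:
  u = (-10 - (-1)·-0.611) / (3) = -3.537
  v = (3 - (-2)·-3.167) / (6) = -0.556

(-3.537, -0.556)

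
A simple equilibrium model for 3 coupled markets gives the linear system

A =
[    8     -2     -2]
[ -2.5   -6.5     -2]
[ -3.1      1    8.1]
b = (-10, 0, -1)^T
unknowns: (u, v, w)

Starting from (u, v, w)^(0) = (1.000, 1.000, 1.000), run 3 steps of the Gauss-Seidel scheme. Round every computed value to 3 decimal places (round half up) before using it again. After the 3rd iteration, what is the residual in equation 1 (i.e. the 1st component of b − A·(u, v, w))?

0.180

Iteration 1:
  u = (-10 - (-2)·1.000 - (-2)·1.000) / (8) = -0.750
  v = (0 - (-2.5)·-0.750 - (-2)·1.000) / (-6.5) = -0.019
  w = (-1 - (-3.1)·-0.750 - (1)·-0.019) / (8.1) = -0.408
Iteration 2:
  u = (-10 - (-2)·-0.019 - (-2)·-0.408) / (8) = -1.357
  v = (0 - (-2.5)·-1.357 - (-2)·-0.408) / (-6.5) = 0.647
  w = (-1 - (-3.1)·-1.357 - (1)·0.647) / (8.1) = -0.723
Iteration 3:
  u = (-10 - (-2)·0.647 - (-2)·-0.723) / (8) = -1.269
  v = (0 - (-2.5)·-1.269 - (-2)·-0.723) / (-6.5) = 0.711
  w = (-1 - (-3.1)·-1.269 - (1)·0.711) / (8.1) = -0.697
Residual b − A·x = (0.180, 0.055, 0.001)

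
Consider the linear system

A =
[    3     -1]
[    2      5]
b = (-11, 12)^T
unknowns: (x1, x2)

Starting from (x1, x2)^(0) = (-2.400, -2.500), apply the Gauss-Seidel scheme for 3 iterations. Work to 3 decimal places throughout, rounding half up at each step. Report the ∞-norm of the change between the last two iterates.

0.297

Iteration 1:
  x1 = (-11 - (-1)·-2.500) / (3) = -4.500
  x2 = (12 - (2)·-4.500) / (5) = 4.200
Iteration 2:
  x1 = (-11 - (-1)·4.200) / (3) = -2.267
  x2 = (12 - (2)·-2.267) / (5) = 3.307
Iteration 3:
  x1 = (-11 - (-1)·3.307) / (3) = -2.564
  x2 = (12 - (2)·-2.564) / (5) = 3.426
Change: (-0.297, 0.119) → max |·| = 0.297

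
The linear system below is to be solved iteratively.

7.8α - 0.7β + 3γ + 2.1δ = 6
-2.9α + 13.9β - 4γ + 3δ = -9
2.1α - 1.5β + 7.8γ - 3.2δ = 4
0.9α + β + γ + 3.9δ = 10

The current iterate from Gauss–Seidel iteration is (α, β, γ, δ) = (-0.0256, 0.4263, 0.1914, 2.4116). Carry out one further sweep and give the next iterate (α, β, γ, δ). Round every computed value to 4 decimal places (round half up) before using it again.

One sweep:
  α = (6 - (-0.7)·0.4263 - (3)·0.1914 - (2.1)·2.4116) / (7.8) = 0.0846
  β = (-9 - (-2.9)·0.0846 - (-4)·0.1914 - (3)·2.4116) / (13.9) = -1.0952
  γ = (4 - (2.1)·0.0846 - (-1.5)·-1.0952 - (-3.2)·2.4116) / (7.8) = 1.2688
  δ = (10 - (0.9)·0.0846 - (1)·-1.0952 - (1)·1.2688) / (3.9) = 2.5001

(0.0846, -1.0952, 1.2688, 2.5001)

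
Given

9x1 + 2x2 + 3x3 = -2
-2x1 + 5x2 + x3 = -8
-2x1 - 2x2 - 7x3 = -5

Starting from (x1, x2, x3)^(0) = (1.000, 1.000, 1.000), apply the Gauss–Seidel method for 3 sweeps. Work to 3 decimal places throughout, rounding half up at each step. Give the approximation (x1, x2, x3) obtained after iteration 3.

Iteration 1:
  x1 = (-2 - (2)·1.000 - (3)·1.000) / (9) = -0.778
  x2 = (-8 - (-2)·-0.778 - (1)·1.000) / (5) = -2.111
  x3 = (-5 - (-2)·-0.778 - (-2)·-2.111) / (-7) = 1.540
Iteration 2:
  x1 = (-2 - (2)·-2.111 - (3)·1.540) / (9) = -0.266
  x2 = (-8 - (-2)·-0.266 - (1)·1.540) / (5) = -2.014
  x3 = (-5 - (-2)·-0.266 - (-2)·-2.014) / (-7) = 1.366
Iteration 3:
  x1 = (-2 - (2)·-2.014 - (3)·1.366) / (9) = -0.230
  x2 = (-8 - (-2)·-0.230 - (1)·1.366) / (5) = -1.965
  x3 = (-5 - (-2)·-0.230 - (-2)·-1.965) / (-7) = 1.341

(-0.230, -1.965, 1.341)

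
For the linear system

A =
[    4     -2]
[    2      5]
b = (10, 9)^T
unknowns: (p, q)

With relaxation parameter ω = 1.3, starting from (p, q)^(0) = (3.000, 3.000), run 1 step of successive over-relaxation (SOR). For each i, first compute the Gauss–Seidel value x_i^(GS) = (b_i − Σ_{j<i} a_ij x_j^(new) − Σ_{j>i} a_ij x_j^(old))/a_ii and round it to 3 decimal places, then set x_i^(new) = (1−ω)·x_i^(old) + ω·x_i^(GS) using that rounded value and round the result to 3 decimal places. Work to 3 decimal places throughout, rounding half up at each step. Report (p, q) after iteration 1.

Iteration 1:
  p: GS value = (10 - (-2)·3.000) / (4) = 4.000;  p ← (1−ω)·3.000 + ω·4.000 = 4.300
  q: GS value = (9 - (2)·4.300) / (5) = 0.080;  q ← (1−ω)·3.000 + ω·0.080 = -0.796

(4.300, -0.796)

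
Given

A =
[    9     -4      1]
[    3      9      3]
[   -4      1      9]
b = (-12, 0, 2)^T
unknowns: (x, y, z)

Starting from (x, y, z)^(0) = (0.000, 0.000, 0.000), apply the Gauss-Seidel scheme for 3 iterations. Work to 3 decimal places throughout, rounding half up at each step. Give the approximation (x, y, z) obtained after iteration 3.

Iteration 1:
  x = (-12 - (-4)·0.000 - (1)·0.000) / (9) = -1.333
  y = (0 - (3)·-1.333 - (3)·0.000) / (9) = 0.444
  z = (2 - (-4)·-1.333 - (1)·0.444) / (9) = -0.420
Iteration 2:
  x = (-12 - (-4)·0.444 - (1)·-0.420) / (9) = -1.089
  y = (0 - (3)·-1.089 - (3)·-0.420) / (9) = 0.503
  z = (2 - (-4)·-1.089 - (1)·0.503) / (9) = -0.318
Iteration 3:
  x = (-12 - (-4)·0.503 - (1)·-0.318) / (9) = -1.074
  y = (0 - (3)·-1.074 - (3)·-0.318) / (9) = 0.464
  z = (2 - (-4)·-1.074 - (1)·0.464) / (9) = -0.307

(-1.074, 0.464, -0.307)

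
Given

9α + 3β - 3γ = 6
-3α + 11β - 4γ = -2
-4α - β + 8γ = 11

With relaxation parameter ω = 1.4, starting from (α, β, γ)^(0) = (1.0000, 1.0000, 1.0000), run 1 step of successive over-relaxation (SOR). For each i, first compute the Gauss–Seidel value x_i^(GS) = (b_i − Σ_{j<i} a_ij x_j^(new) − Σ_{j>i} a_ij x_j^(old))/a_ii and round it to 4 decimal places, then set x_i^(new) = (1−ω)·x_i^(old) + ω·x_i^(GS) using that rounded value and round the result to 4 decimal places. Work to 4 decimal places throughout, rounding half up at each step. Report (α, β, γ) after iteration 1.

Iteration 1:
  α: GS value = (6 - (3)·1.0000 - (-3)·1.0000) / (9) = 0.6667;  α ← (1−ω)·1.0000 + ω·0.6667 = 0.5334
  β: GS value = (-2 - (-3)·0.5334 - (-4)·1.0000) / (11) = 0.3273;  β ← (1−ω)·1.0000 + ω·0.3273 = 0.0582
  γ: GS value = (11 - (-4)·0.5334 - (-1)·0.0582) / (8) = 1.6490;  γ ← (1−ω)·1.0000 + ω·1.6490 = 1.9086

(0.5334, 0.0582, 1.9086)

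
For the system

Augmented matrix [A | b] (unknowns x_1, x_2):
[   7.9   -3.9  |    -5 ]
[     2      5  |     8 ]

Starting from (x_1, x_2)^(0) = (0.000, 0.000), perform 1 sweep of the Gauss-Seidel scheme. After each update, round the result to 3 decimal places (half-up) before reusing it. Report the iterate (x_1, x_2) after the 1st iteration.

(-0.633, 1.853)

Iteration 1:
  x_1 = (-5 - (-3.9)·0.000) / (7.9) = -0.633
  x_2 = (8 - (2)·-0.633) / (5) = 1.853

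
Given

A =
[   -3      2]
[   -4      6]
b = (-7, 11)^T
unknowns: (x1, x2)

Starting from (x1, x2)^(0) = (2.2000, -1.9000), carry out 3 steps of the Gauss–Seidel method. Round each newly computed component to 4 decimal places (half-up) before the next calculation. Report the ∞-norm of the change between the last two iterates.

1.3168

Iteration 1:
  x1 = (-7 - (2)·-1.9000) / (-3) = 1.0667
  x2 = (11 - (-4)·1.0667) / (6) = 2.5445
Iteration 2:
  x1 = (-7 - (2)·2.5445) / (-3) = 4.0297
  x2 = (11 - (-4)·4.0297) / (6) = 4.5198
Iteration 3:
  x1 = (-7 - (2)·4.5198) / (-3) = 5.3465
  x2 = (11 - (-4)·5.3465) / (6) = 5.3977
Change: (1.3168, 0.8779) → max |·| = 1.3168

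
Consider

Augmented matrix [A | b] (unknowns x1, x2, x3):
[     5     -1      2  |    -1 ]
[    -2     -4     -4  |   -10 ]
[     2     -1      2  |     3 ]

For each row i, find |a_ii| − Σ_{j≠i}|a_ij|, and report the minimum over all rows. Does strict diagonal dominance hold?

-2

row 1: |5| − (1+2) = 2
row 2: |-4| − (2+4) = -2
row 3: |2| − (2+1) = -1
minimum over rows = -2 → not strictly diagonally dominant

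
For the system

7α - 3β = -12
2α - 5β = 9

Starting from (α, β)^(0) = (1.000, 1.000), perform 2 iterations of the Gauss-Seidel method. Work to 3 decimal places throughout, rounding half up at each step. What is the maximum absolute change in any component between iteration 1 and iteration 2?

1.420

Iteration 1:
  α = (-12 - (-3)·1.000) / (7) = -1.286
  β = (9 - (2)·-1.286) / (-5) = -2.314
Iteration 2:
  α = (-12 - (-3)·-2.314) / (7) = -2.706
  β = (9 - (2)·-2.706) / (-5) = -2.882
Change: (-1.420, -0.568) → max |·| = 1.420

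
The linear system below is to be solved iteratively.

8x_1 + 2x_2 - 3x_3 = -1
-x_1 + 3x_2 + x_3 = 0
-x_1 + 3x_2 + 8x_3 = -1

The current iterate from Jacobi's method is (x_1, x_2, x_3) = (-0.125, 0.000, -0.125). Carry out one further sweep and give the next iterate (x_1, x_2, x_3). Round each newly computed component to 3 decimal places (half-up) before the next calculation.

(-0.172, 0.000, -0.141)

One sweep:
  x_1 = (-1 - (2)·0.000 - (-3)·-0.125) / (8) = -0.172
  x_2 = (0 - (-1)·-0.125 - (1)·-0.125) / (3) = 0.000
  x_3 = (-1 - (-1)·-0.125 - (3)·0.000) / (8) = -0.141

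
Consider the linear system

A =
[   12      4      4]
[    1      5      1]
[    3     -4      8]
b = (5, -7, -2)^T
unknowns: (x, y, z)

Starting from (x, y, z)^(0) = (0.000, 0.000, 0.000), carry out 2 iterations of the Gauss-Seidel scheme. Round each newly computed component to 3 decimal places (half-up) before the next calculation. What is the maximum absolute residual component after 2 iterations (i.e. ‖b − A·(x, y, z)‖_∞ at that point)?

Iteration 1:
  x = (5 - (4)·0.000 - (4)·0.000) / (12) = 0.417
  y = (-7 - (1)·0.417 - (1)·0.000) / (5) = -1.483
  z = (-2 - (3)·0.417 - (-4)·-1.483) / (8) = -1.148
Iteration 2:
  x = (5 - (4)·-1.483 - (4)·-1.148) / (12) = 1.294
  y = (-7 - (1)·1.294 - (1)·-1.148) / (5) = -1.429
  z = (-2 - (3)·1.294 - (-4)·-1.429) / (8) = -1.450
Residual b − A·x = (0.988, 0.301, 0.002); ∞-norm = 0.988

0.988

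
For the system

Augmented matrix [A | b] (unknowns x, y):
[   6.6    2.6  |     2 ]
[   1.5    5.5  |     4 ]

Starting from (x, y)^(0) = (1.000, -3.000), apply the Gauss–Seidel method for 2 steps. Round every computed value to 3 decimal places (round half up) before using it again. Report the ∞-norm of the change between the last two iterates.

Iteration 1:
  x = (2 - (2.6)·-3.000) / (6.6) = 1.485
  y = (4 - (1.5)·1.485) / (5.5) = 0.322
Iteration 2:
  x = (2 - (2.6)·0.322) / (6.6) = 0.176
  y = (4 - (1.5)·0.176) / (5.5) = 0.679
Change: (-1.309, 0.357) → max |·| = 1.309

1.309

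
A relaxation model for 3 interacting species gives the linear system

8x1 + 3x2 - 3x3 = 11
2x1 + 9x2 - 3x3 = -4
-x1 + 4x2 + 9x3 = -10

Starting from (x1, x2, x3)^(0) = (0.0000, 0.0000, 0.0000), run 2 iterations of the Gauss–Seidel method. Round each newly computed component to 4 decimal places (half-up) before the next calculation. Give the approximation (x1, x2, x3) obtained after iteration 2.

(1.4219, -0.9688, -0.5225)

Iteration 1:
  x1 = (11 - (3)·0.0000 - (-3)·0.0000) / (8) = 1.3750
  x2 = (-4 - (2)·1.3750 - (-3)·0.0000) / (9) = -0.7500
  x3 = (-10 - (-1)·1.3750 - (4)·-0.7500) / (9) = -0.6250
Iteration 2:
  x1 = (11 - (3)·-0.7500 - (-3)·-0.6250) / (8) = 1.4219
  x2 = (-4 - (2)·1.4219 - (-3)·-0.6250) / (9) = -0.9688
  x3 = (-10 - (-1)·1.4219 - (4)·-0.9688) / (9) = -0.5225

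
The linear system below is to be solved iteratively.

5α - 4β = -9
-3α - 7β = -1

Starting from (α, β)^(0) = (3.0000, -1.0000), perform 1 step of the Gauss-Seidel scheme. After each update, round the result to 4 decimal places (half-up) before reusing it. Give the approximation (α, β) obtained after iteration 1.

(-2.6000, 1.2571)

Iteration 1:
  α = (-9 - (-4)·-1.0000) / (5) = -2.6000
  β = (-1 - (-3)·-2.6000) / (-7) = 1.2571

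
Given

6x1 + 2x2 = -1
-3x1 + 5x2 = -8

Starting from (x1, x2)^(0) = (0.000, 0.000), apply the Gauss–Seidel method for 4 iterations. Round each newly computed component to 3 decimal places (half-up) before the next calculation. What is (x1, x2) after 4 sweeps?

Iteration 1:
  x1 = (-1 - (2)·0.000) / (6) = -0.167
  x2 = (-8 - (-3)·-0.167) / (5) = -1.700
Iteration 2:
  x1 = (-1 - (2)·-1.700) / (6) = 0.400
  x2 = (-8 - (-3)·0.400) / (5) = -1.360
Iteration 3:
  x1 = (-1 - (2)·-1.360) / (6) = 0.287
  x2 = (-8 - (-3)·0.287) / (5) = -1.428
Iteration 4:
  x1 = (-1 - (2)·-1.428) / (6) = 0.309
  x2 = (-8 - (-3)·0.309) / (5) = -1.415

(0.309, -1.415)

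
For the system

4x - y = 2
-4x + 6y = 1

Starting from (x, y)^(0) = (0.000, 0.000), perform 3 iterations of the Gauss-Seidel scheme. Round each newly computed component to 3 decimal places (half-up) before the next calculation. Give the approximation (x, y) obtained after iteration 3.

Iteration 1:
  x = (2 - (-1)·0.000) / (4) = 0.500
  y = (1 - (-4)·0.500) / (6) = 0.500
Iteration 2:
  x = (2 - (-1)·0.500) / (4) = 0.625
  y = (1 - (-4)·0.625) / (6) = 0.583
Iteration 3:
  x = (2 - (-1)·0.583) / (4) = 0.646
  y = (1 - (-4)·0.646) / (6) = 0.597

(0.646, 0.597)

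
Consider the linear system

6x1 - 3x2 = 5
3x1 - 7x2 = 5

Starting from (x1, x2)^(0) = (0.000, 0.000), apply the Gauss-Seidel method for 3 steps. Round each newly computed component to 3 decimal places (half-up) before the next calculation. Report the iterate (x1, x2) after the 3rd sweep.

Iteration 1:
  x1 = (5 - (-3)·0.000) / (6) = 0.833
  x2 = (5 - (3)·0.833) / (-7) = -0.357
Iteration 2:
  x1 = (5 - (-3)·-0.357) / (6) = 0.655
  x2 = (5 - (3)·0.655) / (-7) = -0.434
Iteration 3:
  x1 = (5 - (-3)·-0.434) / (6) = 0.616
  x2 = (5 - (3)·0.616) / (-7) = -0.450

(0.616, -0.450)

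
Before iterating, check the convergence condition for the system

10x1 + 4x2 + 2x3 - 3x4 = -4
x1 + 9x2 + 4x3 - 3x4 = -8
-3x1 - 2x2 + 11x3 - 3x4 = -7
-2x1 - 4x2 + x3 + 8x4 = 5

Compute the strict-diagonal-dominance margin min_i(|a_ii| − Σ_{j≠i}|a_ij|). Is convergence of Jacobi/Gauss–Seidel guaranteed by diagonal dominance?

1

row 1: |10| − (4+2+3) = 1
row 2: |9| − (1+4+3) = 1
row 3: |11| − (3+2+3) = 3
row 4: |8| − (2+4+1) = 1
minimum over rows = 1 → strictly diagonally dominant (convergence guaranteed)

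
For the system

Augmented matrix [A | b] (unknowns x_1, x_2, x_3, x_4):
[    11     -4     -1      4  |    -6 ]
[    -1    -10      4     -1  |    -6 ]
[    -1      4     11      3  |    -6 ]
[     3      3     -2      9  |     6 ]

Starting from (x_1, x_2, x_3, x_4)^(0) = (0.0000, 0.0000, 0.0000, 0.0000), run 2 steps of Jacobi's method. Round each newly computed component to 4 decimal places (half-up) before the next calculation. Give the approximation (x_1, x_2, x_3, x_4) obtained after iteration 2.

(-0.6193, 0.3697, -0.9951, 0.5273)

Iteration 1:
  x_1 = (-6 - (-4)·0.0000 - (-1)·0.0000 - (4)·0.0000) / (11) = -0.5455
  x_2 = (-6 - (-1)·0.0000 - (4)·0.0000 - (-1)·0.0000) / (-10) = 0.6000
  x_3 = (-6 - (-1)·0.0000 - (4)·0.0000 - (3)·0.0000) / (11) = -0.5455
  x_4 = (6 - (3)·0.0000 - (3)·0.0000 - (-2)·0.0000) / (9) = 0.6667
Iteration 2:
  x_1 = (-6 - (-4)·0.6000 - (-1)·-0.5455 - (4)·0.6667) / (11) = -0.6193
  x_2 = (-6 - (-1)·-0.5455 - (4)·-0.5455 - (-1)·0.6667) / (-10) = 0.3697
  x_3 = (-6 - (-1)·-0.5455 - (4)·0.6000 - (3)·0.6667) / (11) = -0.9951
  x_4 = (6 - (3)·-0.5455 - (3)·0.6000 - (-2)·-0.5455) / (9) = 0.5273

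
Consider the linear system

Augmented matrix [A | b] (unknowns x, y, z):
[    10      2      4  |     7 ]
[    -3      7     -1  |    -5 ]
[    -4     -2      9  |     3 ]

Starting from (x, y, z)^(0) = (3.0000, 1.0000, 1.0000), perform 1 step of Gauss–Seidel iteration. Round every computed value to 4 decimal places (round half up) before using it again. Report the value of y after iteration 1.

-0.5286

Iteration 1:
  x = (7 - (2)·1.0000 - (4)·1.0000) / (10) = 0.1000
  y = (-5 - (-3)·0.1000 - (-1)·1.0000) / (7) = -0.5286
  z = (3 - (-4)·0.1000 - (-2)·-0.5286) / (9) = 0.2603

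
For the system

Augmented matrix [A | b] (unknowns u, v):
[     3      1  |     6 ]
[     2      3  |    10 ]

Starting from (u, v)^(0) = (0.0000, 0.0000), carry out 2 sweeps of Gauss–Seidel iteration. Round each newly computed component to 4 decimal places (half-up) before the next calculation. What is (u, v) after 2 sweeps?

Iteration 1:
  u = (6 - (1)·0.0000) / (3) = 2.0000
  v = (10 - (2)·2.0000) / (3) = 2.0000
Iteration 2:
  u = (6 - (1)·2.0000) / (3) = 1.3333
  v = (10 - (2)·1.3333) / (3) = 2.4445

(1.3333, 2.4445)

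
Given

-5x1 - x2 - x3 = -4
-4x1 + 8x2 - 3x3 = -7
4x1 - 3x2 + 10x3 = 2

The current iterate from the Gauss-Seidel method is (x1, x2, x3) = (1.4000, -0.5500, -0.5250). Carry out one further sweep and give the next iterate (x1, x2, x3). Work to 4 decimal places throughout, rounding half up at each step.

(1.0150, -0.5644, -0.3753)

One sweep:
  x1 = (-4 - (-1)·-0.5500 - (-1)·-0.5250) / (-5) = 1.0150
  x2 = (-7 - (-4)·1.0150 - (-3)·-0.5250) / (8) = -0.5644
  x3 = (2 - (4)·1.0150 - (-3)·-0.5644) / (10) = -0.3753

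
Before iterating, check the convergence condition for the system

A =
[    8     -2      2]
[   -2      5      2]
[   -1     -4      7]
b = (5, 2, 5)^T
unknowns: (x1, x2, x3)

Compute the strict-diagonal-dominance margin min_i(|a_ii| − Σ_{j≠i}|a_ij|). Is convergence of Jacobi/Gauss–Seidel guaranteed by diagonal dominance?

1

row 1: |8| − (2+2) = 4
row 2: |5| − (2+2) = 1
row 3: |7| − (1+4) = 2
minimum over rows = 1 → strictly diagonally dominant (convergence guaranteed)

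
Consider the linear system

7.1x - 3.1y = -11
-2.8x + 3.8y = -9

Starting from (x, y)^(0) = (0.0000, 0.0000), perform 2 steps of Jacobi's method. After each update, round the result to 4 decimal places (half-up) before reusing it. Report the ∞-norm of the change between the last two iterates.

Iteration 1:
  x = (-11 - (-3.1)·0.0000) / (7.1) = -1.5493
  y = (-9 - (-2.8)·0.0000) / (3.8) = -2.3684
Iteration 2:
  x = (-11 - (-3.1)·-2.3684) / (7.1) = -2.5834
  y = (-9 - (-2.8)·-1.5493) / (3.8) = -3.5100
Change: (-1.0341, -1.1416) → max |·| = 1.1416

1.1416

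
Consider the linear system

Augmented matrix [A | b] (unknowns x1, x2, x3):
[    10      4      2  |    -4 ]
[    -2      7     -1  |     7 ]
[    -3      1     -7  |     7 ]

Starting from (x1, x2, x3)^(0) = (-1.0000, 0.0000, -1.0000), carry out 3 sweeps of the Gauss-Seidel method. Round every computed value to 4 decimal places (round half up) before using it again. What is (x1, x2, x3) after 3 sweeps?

Iteration 1:
  x1 = (-4 - (4)·0.0000 - (2)·-1.0000) / (10) = -0.2000
  x2 = (7 - (-2)·-0.2000 - (-1)·-1.0000) / (7) = 0.8000
  x3 = (7 - (-3)·-0.2000 - (1)·0.8000) / (-7) = -0.8000
Iteration 2:
  x1 = (-4 - (4)·0.8000 - (2)·-0.8000) / (10) = -0.5600
  x2 = (7 - (-2)·-0.5600 - (-1)·-0.8000) / (7) = 0.7257
  x3 = (7 - (-3)·-0.5600 - (1)·0.7257) / (-7) = -0.6563
Iteration 3:
  x1 = (-4 - (4)·0.7257 - (2)·-0.6563) / (10) = -0.5590
  x2 = (7 - (-2)·-0.5590 - (-1)·-0.6563) / (7) = 0.7465
  x3 = (7 - (-3)·-0.5590 - (1)·0.7465) / (-7) = -0.6538

(-0.5590, 0.7465, -0.6538)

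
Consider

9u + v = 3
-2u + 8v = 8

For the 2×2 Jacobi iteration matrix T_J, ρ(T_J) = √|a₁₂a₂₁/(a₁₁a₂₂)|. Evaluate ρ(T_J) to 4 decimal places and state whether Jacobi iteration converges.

0.1667

a₁₂a₂₁/(a₁₁a₂₂) = (1)·(-2) / ((9)·(8)) = -0.027778
ρ = √|-0.027778| = √0.027778 = 0.1667
ρ < 1, so Jacobi converges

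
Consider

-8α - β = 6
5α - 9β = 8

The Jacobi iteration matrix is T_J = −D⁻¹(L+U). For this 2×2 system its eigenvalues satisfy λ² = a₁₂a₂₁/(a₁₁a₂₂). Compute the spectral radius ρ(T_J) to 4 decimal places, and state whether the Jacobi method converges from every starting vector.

0.2635

a₁₂a₂₁/(a₁₁a₂₂) = (-1)·(5) / ((-8)·(-9)) = -0.069444
ρ = √|-0.069444| = √0.069444 = 0.2635
ρ < 1, so Jacobi converges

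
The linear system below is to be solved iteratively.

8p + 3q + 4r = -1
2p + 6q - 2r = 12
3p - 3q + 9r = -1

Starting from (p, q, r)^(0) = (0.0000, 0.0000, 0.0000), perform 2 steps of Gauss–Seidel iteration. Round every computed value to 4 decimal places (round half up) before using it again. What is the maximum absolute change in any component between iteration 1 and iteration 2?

Iteration 1:
  p = (-1 - (3)·0.0000 - (4)·0.0000) / (8) = -0.1250
  q = (12 - (2)·-0.1250 - (-2)·0.0000) / (6) = 2.0417
  r = (-1 - (3)·-0.1250 - (-3)·2.0417) / (9) = 0.6111
Iteration 2:
  p = (-1 - (3)·2.0417 - (4)·0.6111) / (8) = -1.1962
  q = (12 - (2)·-1.1962 - (-2)·0.6111) / (6) = 2.6024
  r = (-1 - (3)·-1.1962 - (-3)·2.6024) / (9) = 1.1551
Change: (-1.0712, 0.5607, 0.5440) → max |·| = 1.0712

1.0712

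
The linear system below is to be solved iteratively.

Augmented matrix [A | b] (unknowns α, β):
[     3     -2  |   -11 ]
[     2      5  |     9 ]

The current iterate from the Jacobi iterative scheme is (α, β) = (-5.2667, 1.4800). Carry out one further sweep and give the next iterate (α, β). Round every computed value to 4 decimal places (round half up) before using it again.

(-2.6800, 3.9067)

One sweep:
  α = (-11 - (-2)·1.4800) / (3) = -2.6800
  β = (9 - (2)·-5.2667) / (5) = 3.9067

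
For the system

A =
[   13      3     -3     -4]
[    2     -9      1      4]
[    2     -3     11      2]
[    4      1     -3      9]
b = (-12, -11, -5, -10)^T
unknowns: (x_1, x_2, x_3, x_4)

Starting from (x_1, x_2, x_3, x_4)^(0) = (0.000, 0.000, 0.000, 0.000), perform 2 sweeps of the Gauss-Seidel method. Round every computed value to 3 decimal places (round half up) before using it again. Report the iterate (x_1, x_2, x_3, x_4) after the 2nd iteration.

Iteration 1:
  x_1 = (-12 - (3)·0.000 - (-3)·0.000 - (-4)·0.000) / (13) = -0.923
  x_2 = (-11 - (2)·-0.923 - (1)·0.000 - (4)·0.000) / (-9) = 1.017
  x_3 = (-5 - (2)·-0.923 - (-3)·1.017 - (2)·0.000) / (11) = -0.009
  x_4 = (-10 - (4)·-0.923 - (1)·1.017 - (-3)·-0.009) / (9) = -0.817
Iteration 2:
  x_1 = (-12 - (3)·1.017 - (-3)·-0.009 - (-4)·-0.817) / (13) = -1.411
  x_2 = (-11 - (2)·-1.411 - (1)·-0.009 - (4)·-0.817) / (-9) = 0.545
  x_3 = (-5 - (2)·-1.411 - (-3)·0.545 - (2)·-0.817) / (11) = 0.099
  x_4 = (-10 - (4)·-1.411 - (1)·0.545 - (-3)·0.099) / (9) = -0.512

(-1.411, 0.545, 0.099, -0.512)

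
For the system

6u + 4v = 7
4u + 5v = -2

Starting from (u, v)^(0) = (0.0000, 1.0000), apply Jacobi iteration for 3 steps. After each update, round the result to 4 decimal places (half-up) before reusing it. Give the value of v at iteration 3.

Iteration 1:
  u = (7 - (4)·1.0000) / (6) = 0.5000
  v = (-2 - (4)·0.0000) / (5) = -0.4000
Iteration 2:
  u = (7 - (4)·-0.4000) / (6) = 1.4333
  v = (-2 - (4)·0.5000) / (5) = -0.8000
Iteration 3:
  u = (7 - (4)·-0.8000) / (6) = 1.7000
  v = (-2 - (4)·1.4333) / (5) = -1.5466

-1.5466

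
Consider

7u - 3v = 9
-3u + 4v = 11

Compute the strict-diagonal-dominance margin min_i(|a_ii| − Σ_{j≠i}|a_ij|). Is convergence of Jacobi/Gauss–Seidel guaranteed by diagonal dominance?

1

row 1: |7| − (3) = 4
row 2: |4| − (3) = 1
minimum over rows = 1 → strictly diagonally dominant (convergence guaranteed)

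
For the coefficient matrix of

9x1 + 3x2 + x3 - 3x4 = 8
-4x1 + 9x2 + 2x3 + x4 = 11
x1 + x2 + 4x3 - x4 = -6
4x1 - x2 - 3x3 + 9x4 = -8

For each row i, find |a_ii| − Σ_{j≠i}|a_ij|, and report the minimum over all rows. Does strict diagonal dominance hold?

1

row 1: |9| − (3+1+3) = 2
row 2: |9| − (4+2+1) = 2
row 3: |4| − (1+1+1) = 1
row 4: |9| − (4+1+3) = 1
minimum over rows = 1 → strictly diagonally dominant (convergence guaranteed)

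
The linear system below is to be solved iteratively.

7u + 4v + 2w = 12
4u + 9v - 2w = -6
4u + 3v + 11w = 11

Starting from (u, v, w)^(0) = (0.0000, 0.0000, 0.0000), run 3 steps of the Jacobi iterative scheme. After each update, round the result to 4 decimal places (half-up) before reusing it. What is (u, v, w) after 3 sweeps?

Iteration 1:
  u = (12 - (4)·0.0000 - (2)·0.0000) / (7) = 1.7143
  v = (-6 - (4)·0.0000 - (-2)·0.0000) / (9) = -0.6667
  w = (11 - (4)·0.0000 - (3)·0.0000) / (11) = 1.0000
Iteration 2:
  u = (12 - (4)·-0.6667 - (2)·1.0000) / (7) = 1.8095
  v = (-6 - (4)·1.7143 - (-2)·1.0000) / (9) = -1.2064
  w = (11 - (4)·1.7143 - (3)·-0.6667) / (11) = 0.5584
Iteration 3:
  u = (12 - (4)·-1.2064 - (2)·0.5584) / (7) = 2.2441
  v = (-6 - (4)·1.8095 - (-2)·0.5584) / (9) = -1.3468
  w = (11 - (4)·1.8095 - (3)·-1.2064) / (11) = 0.6710

(2.2441, -1.3468, 0.6710)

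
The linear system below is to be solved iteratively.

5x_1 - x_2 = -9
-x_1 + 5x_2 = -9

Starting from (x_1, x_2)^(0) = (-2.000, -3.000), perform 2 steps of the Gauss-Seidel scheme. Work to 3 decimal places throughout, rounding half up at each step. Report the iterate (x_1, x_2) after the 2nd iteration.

(-2.256, -2.251)

Iteration 1:
  x_1 = (-9 - (-1)·-3.000) / (5) = -2.400
  x_2 = (-9 - (-1)·-2.400) / (5) = -2.280
Iteration 2:
  x_1 = (-9 - (-1)·-2.280) / (5) = -2.256
  x_2 = (-9 - (-1)·-2.256) / (5) = -2.251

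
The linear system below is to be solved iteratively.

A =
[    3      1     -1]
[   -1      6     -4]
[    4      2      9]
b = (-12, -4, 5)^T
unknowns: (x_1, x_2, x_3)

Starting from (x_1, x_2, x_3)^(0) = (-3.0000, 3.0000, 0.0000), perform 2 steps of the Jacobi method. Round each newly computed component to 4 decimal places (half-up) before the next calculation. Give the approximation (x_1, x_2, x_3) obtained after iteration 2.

Iteration 1:
  x_1 = (-12 - (1)·3.0000 - (-1)·0.0000) / (3) = -5.0000
  x_2 = (-4 - (-1)·-3.0000 - (-4)·0.0000) / (6) = -1.1667
  x_3 = (5 - (4)·-3.0000 - (2)·3.0000) / (9) = 1.2222
Iteration 2:
  x_1 = (-12 - (1)·-1.1667 - (-1)·1.2222) / (3) = -3.2037
  x_2 = (-4 - (-1)·-5.0000 - (-4)·1.2222) / (6) = -0.6852
  x_3 = (5 - (4)·-5.0000 - (2)·-1.1667) / (9) = 3.0370

(-3.2037, -0.6852, 3.0370)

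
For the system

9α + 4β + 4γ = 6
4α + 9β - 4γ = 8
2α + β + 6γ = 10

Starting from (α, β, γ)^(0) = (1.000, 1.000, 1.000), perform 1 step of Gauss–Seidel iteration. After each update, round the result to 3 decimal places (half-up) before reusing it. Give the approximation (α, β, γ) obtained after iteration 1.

Iteration 1:
  α = (6 - (4)·1.000 - (4)·1.000) / (9) = -0.222
  β = (8 - (4)·-0.222 - (-4)·1.000) / (9) = 1.432
  γ = (10 - (2)·-0.222 - (1)·1.432) / (6) = 1.502

(-0.222, 1.432, 1.502)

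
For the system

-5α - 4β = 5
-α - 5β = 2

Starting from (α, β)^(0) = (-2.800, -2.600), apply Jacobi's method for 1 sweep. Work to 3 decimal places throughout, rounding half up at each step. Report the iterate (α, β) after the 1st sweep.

(1.080, 0.160)

Iteration 1:
  α = (5 - (-4)·-2.600) / (-5) = 1.080
  β = (2 - (-1)·-2.800) / (-5) = 0.160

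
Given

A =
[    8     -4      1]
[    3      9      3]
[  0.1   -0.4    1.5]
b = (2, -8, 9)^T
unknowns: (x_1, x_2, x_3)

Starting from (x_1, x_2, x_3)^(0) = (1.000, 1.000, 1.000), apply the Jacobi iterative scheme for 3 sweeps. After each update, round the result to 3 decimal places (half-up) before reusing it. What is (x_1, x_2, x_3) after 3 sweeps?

(-2.025, -2.302, 5.243)

Iteration 1:
  x_1 = (2 - (-4)·1.000 - (1)·1.000) / (8) = 0.625
  x_2 = (-8 - (3)·1.000 - (3)·1.000) / (9) = -1.556
  x_3 = (9 - (0.1)·1.000 - (-0.4)·1.000) / (1.5) = 6.200
Iteration 2:
  x_1 = (2 - (-4)·-1.556 - (1)·6.200) / (8) = -1.303
  x_2 = (-8 - (3)·0.625 - (3)·6.200) / (9) = -3.164
  x_3 = (9 - (0.1)·0.625 - (-0.4)·-1.556) / (1.5) = 5.543
Iteration 3:
  x_1 = (2 - (-4)·-3.164 - (1)·5.543) / (8) = -2.025
  x_2 = (-8 - (3)·-1.303 - (3)·5.543) / (9) = -2.302
  x_3 = (9 - (0.1)·-1.303 - (-0.4)·-3.164) / (1.5) = 5.243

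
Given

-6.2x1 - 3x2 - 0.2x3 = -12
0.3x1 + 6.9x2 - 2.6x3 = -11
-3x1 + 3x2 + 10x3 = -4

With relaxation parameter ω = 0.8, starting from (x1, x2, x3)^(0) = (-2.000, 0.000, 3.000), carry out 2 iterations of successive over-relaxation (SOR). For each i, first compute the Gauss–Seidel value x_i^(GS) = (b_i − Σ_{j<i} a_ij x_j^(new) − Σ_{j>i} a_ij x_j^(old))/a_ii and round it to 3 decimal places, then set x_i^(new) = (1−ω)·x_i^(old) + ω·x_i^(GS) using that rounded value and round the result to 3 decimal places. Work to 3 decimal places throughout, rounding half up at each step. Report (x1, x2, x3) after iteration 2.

(1.904, -1.232, 0.560)

Iteration 1:
  x1: GS value = (-12 - (-3)·0.000 - (-0.2)·3.000) / (-6.2) = 1.839;  x1 ← (1−ω)·-2.000 + ω·1.839 = 1.071
  x2: GS value = (-11 - (0.3)·1.071 - (-2.6)·3.000) / (6.9) = -0.510;  x2 ← (1−ω)·0.000 + ω·-0.510 = -0.408
  x3: GS value = (-4 - (-3)·1.071 - (3)·-0.408) / (10) = 0.044;  x3 ← (1−ω)·3.000 + ω·0.044 = 0.635
Iteration 2:
  x1: GS value = (-12 - (-3)·-0.408 - (-0.2)·0.635) / (-6.2) = 2.112;  x1 ← (1−ω)·1.071 + ω·2.112 = 1.904
  x2: GS value = (-11 - (0.3)·1.904 - (-2.6)·0.635) / (6.9) = -1.438;  x2 ← (1−ω)·-0.408 + ω·-1.438 = -1.232
  x3: GS value = (-4 - (-3)·1.904 - (3)·-1.232) / (10) = 0.541;  x3 ← (1−ω)·0.635 + ω·0.541 = 0.560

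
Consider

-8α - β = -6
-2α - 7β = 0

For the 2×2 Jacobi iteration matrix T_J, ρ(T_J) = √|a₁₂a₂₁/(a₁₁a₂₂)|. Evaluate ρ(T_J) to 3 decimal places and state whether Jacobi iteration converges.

a₁₂a₂₁/(a₁₁a₂₂) = (-1)·(-2) / ((-8)·(-7)) = 0.035714
ρ = √|0.035714| = √0.035714 = 0.189
ρ < 1, so Jacobi converges

0.189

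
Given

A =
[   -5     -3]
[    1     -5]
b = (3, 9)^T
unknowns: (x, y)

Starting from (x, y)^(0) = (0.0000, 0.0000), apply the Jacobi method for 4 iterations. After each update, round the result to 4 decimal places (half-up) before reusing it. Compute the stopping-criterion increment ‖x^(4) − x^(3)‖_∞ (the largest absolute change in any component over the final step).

Iteration 1:
  x = (3 - (-3)·0.0000) / (-5) = -0.6000
  y = (9 - (1)·0.0000) / (-5) = -1.8000
Iteration 2:
  x = (3 - (-3)·-1.8000) / (-5) = 0.4800
  y = (9 - (1)·-0.6000) / (-5) = -1.9200
Iteration 3:
  x = (3 - (-3)·-1.9200) / (-5) = 0.5520
  y = (9 - (1)·0.4800) / (-5) = -1.7040
Iteration 4:
  x = (3 - (-3)·-1.7040) / (-5) = 0.4224
  y = (9 - (1)·0.5520) / (-5) = -1.6896
Change: (-0.1296, 0.0144) → max |·| = 0.1296

0.1296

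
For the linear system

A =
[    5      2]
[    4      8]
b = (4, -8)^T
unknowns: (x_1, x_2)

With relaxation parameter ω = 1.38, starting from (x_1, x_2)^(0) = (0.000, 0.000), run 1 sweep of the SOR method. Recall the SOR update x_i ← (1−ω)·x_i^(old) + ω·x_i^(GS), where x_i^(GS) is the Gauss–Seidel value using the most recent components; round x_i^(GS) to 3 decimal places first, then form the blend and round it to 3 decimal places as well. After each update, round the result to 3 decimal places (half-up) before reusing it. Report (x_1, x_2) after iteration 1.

(1.104, -2.142)

Iteration 1:
  x_1: GS value = (4 - (2)·0.000) / (5) = 0.800;  x_1 ← (1−ω)·0.000 + ω·0.800 = 1.104
  x_2: GS value = (-8 - (4)·1.104) / (8) = -1.552;  x_2 ← (1−ω)·0.000 + ω·-1.552 = -2.142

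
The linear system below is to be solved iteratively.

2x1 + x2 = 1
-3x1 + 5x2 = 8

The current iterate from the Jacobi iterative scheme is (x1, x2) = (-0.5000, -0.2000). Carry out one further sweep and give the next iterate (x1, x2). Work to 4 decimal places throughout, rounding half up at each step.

One sweep:
  x1 = (1 - (1)·-0.2000) / (2) = 0.6000
  x2 = (8 - (-3)·-0.5000) / (5) = 1.3000

(0.6000, 1.3000)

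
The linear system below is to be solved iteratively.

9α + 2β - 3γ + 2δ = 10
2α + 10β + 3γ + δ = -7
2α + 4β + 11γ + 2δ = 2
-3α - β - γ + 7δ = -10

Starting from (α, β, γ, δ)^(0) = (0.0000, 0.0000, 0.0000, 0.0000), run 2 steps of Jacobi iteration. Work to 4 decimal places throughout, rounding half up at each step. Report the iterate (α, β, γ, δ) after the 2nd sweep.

Iteration 1:
  α = (10 - (2)·0.0000 - (-3)·0.0000 - (2)·0.0000) / (9) = 1.1111
  β = (-7 - (2)·0.0000 - (3)·0.0000 - (1)·0.0000) / (10) = -0.7000
  γ = (2 - (2)·0.0000 - (4)·0.0000 - (2)·0.0000) / (11) = 0.1818
  δ = (-10 - (-3)·0.0000 - (-1)·0.0000 - (-1)·0.0000) / (7) = -1.4286
Iteration 2:
  α = (10 - (2)·-0.7000 - (-3)·0.1818 - (2)·-1.4286) / (9) = 1.6447
  β = (-7 - (2)·1.1111 - (3)·0.1818 - (1)·-1.4286) / (10) = -0.8339
  γ = (2 - (2)·1.1111 - (4)·-0.7000 - (2)·-1.4286) / (11) = 0.4941
  δ = (-10 - (-3)·1.1111 - (-1)·-0.7000 - (-1)·0.1818) / (7) = -1.0264

(1.6447, -0.8339, 0.4941, -1.0264)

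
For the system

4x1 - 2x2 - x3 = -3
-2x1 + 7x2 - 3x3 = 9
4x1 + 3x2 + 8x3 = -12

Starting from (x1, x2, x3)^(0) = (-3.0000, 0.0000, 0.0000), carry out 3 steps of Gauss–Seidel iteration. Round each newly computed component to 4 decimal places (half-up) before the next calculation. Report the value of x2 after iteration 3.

Iteration 1:
  x1 = (-3 - (-2)·0.0000 - (-1)·0.0000) / (4) = -0.7500
  x2 = (9 - (-2)·-0.7500 - (-3)·0.0000) / (7) = 1.0714
  x3 = (-12 - (4)·-0.7500 - (3)·1.0714) / (8) = -1.5268
Iteration 2:
  x1 = (-3 - (-2)·1.0714 - (-1)·-1.5268) / (4) = -0.5960
  x2 = (9 - (-2)·-0.5960 - (-3)·-1.5268) / (7) = 0.4611
  x3 = (-12 - (4)·-0.5960 - (3)·0.4611) / (8) = -1.3749
Iteration 3:
  x1 = (-3 - (-2)·0.4611 - (-1)·-1.3749) / (4) = -0.8632
  x2 = (9 - (-2)·-0.8632 - (-3)·-1.3749) / (7) = 0.4498
  x3 = (-12 - (4)·-0.8632 - (3)·0.4498) / (8) = -1.2371

0.4498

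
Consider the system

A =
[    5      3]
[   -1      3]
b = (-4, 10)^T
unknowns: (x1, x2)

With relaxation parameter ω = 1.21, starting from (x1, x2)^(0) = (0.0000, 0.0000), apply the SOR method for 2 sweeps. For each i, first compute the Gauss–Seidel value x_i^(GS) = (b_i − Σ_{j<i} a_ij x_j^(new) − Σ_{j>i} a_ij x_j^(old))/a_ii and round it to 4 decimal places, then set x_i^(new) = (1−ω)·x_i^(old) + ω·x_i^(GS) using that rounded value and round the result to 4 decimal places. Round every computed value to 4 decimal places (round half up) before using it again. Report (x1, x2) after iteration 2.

(-3.4094, 1.8932)

Iteration 1:
  x1: GS value = (-4 - (3)·0.0000) / (5) = -0.8000;  x1 ← (1−ω)·0.0000 + ω·-0.8000 = -0.9680
  x2: GS value = (10 - (-1)·-0.9680) / (3) = 3.0107;  x2 ← (1−ω)·0.0000 + ω·3.0107 = 3.6429
Iteration 2:
  x1: GS value = (-4 - (3)·3.6429) / (5) = -2.9857;  x1 ← (1−ω)·-0.9680 + ω·-2.9857 = -3.4094
  x2: GS value = (10 - (-1)·-3.4094) / (3) = 2.1969;  x2 ← (1−ω)·3.6429 + ω·2.1969 = 1.8932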